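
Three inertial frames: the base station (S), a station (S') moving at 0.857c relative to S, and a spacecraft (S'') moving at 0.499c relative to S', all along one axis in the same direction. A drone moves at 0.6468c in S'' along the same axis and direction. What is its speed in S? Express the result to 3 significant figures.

0.989c

Apply u = (u'+v)/(1+u'v) twice. Drone in the station frame: (0.6468+0.499)/(1+0.6468·0.499) = 1.1458/1.3227532 = 0.86622c.
That velocity, transformed to the rest frame of the base station: (0.86622+0.857)/(1+0.86622·0.857) = 1.72322/1.74235054 = 0.98902c.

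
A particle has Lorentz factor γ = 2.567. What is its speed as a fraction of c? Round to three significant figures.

0.921c

β = √(1 − 1/γ²) = √(1 − 1/6.589489) = √0.848243 = 0.921.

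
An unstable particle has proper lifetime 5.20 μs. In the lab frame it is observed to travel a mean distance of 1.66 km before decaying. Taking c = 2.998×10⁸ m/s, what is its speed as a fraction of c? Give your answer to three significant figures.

0.729c

Let x = d/(cτ) = 1660 m / (2.998×10⁸ m/s × 5.200×10^-6 s) = 1.0648. Since d = βγcτ, x = βγ = β/√(1−β²).
Solving: β² = x²/(1+x²) = 1.1338/2.1338 = 0.531353, so β = 0.729.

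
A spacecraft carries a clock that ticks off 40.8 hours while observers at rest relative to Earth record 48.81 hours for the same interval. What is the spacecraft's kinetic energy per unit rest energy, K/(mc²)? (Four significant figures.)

0.1963

From Δt = γΔτ: γ = 48.81/40.8 = 1.19632.
K/(mc²) = γ − 1 = 1.19632 − 1 = 0.1963.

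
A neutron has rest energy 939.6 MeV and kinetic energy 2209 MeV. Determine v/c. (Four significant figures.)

0.9544

γ = 1 + K/(mc²) = 1 + 2209/939.6 = 3.351.
β = √(1 − 1/γ²) = √(1 − 0.0890535) = √0.9109465 = 0.9544.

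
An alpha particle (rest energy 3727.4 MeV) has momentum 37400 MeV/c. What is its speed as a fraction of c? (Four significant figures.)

pc/(mc²) = 37400/3727.4 = 10.034 = βγ = β/√(1−β²).
So β² = x²/(1 + x²) with x = 10.034: x² = 100.681, β² = 100.681/101.681 = 0.990165, β = 0.9951.

0.9951c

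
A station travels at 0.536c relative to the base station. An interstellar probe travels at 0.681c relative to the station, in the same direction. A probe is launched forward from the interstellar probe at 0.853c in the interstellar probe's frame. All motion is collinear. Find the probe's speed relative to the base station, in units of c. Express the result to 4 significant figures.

Compose velocities in two stages. Stage 1 (into S'): u₁ = (0.853+0.681)/(1+0.853×0.681) = 0.97034.
Stage 2 (into S): u = (0.97034+0.536)/(1+0.97034×0.536) = 0.99095, so the speed is 0.9909c.

0.9909c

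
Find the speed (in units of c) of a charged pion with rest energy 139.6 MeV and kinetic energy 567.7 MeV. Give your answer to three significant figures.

0.980c

K = (γ−1)mc², so γ = 1 + 567.7/139.6 = 5.0666.
Then v/c = √(1 − γ⁻²) = √(1 − 0.0389553) = √0.9610447 = 0.980.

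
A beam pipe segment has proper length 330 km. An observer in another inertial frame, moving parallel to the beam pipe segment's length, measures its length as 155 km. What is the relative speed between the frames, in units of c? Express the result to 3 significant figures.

0.883c

Length contraction gives γ = L₀/L = 330/155 = 2.129.
β = √(1 − 1/γ²) = √0.779378 = 0.883.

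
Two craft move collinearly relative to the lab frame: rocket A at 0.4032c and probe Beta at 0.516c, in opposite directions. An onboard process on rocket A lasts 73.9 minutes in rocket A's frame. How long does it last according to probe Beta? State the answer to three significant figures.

The velocity of rocket A relative to probe Beta is (0.4032 + 0.516)c / (1 + 0.4032×0.516) = 0.76089c; relative speed 0.76089c.
γ for this relative speed: γ = 1/√(1 − 0.578954) = 1.5411.
The clock on rocket A records proper time, so probe Beta measures Δt = γΔτ = 1.5411 × 73.9 = 114 minutes.

114 minutes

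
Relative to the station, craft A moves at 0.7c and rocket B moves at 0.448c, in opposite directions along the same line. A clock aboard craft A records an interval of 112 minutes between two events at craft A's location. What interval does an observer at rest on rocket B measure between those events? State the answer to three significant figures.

Transform craft A's velocity into rocket B's frame: (0.7 + 0.448)/(1 + 0.7·0.448) = 1.148/1.3136, so the relative speed is 0.87393c.
At |u| = 0.87393c, γ = (1 − 0.763754)^(−1/2) = 2.0574.
The clock on craft A records proper time, so rocket B measures Δt = γΔτ = 2.0574 × 112 = 230 minutes.

230 minutes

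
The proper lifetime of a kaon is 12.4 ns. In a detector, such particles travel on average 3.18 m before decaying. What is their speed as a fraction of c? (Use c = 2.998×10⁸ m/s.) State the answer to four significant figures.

d = βγcτ ⇒ βγ = d/(cτ) = 3.180 m / (3.71752 m) = 0.85541.
β = (βγ)/√(1+(βγ)²) = 0.85541/√1.731726 = 0.6500.

0.6500c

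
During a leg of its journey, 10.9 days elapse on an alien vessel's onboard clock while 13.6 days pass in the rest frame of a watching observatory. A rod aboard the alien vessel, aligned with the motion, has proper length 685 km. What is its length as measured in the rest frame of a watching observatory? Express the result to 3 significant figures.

From Δt = γΔτ: γ = 13.6/10.9 = 1.24771.
The rod contracts by the same γ: 685 km / 1.24771 = 549 km.

549 km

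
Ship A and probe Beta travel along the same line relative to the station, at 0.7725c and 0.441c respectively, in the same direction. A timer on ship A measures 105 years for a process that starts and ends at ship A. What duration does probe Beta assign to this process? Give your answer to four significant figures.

121.5 years

The velocity of ship A relative to probe Beta is (0.7725 − 0.441)c / (1 − 0.7725×0.441) = 0.50279c; relative speed 0.50279c.
At |u| = 0.50279c, γ = (1 − 0.252798)^(−1/2) = 1.1569.
Ship A's interval is proper; time dilation gives Δt_B = γΔτ = 1.1569 × 105 years = 121.5 years.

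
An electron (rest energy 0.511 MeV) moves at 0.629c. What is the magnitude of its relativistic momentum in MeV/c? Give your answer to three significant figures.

γ = 1/√(1 − β²) = 1/√(1 − 0.395641) = 1/√0.604359 = 1/0.777405 = 1.2863.
Momentum: p = γβ·mc = 1.2863 × 0.629 × 0.511 MeV/c = 0.413 MeV/c.

0.413 MeV/c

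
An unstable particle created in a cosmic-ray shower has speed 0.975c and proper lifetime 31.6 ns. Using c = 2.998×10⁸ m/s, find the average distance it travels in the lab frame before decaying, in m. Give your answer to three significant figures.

γ = 1/√(1 − β²) = 1/√(1 − 0.950625) = 1/√0.049375 = 4.5004.
Lab-frame lifetime: Δt = γτ = 4.5004 × 31.6 ns = 142.21 ns.
Distance: d = vΔt = 0.975 × 2.998×10⁸ m/s × 1.4221×10^-7 s = 41.6 m.

41.6 m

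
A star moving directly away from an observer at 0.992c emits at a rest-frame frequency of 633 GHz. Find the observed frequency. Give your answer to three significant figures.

40.1 GHz

Relativistic Doppler (source moving away): f_obs = f_src · √((1−β)/(1+β)).
With β = 0.992: factor = √(0.008/1.992) = 0.063372.
f_obs = 633 × 0.063372 = 40.1 GHz.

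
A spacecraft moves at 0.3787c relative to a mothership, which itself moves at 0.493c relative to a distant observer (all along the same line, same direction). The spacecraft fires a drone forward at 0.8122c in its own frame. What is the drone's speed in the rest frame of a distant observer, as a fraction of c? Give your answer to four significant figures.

First combine the drone and spacecraft (S''→S'): u₁ = (0.8122 + 0.3787)/(1 + 0.8122×0.3787) = 1.1909/1.30758014 = 0.91077.
Then combine with the mothership (S'→S): u = (0.91077 + 0.493)/(1 + 0.91077×0.493) = 1.40377/1.44900961 = 0.96878.

0.9688c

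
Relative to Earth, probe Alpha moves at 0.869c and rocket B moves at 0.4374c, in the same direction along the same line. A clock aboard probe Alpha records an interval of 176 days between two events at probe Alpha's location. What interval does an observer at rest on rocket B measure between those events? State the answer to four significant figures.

The velocity of probe Alpha relative to rocket B is (0.869 − 0.4374)c / (1 − 0.869×0.4374) = 0.69624c; relative speed 0.69624c.
At |u| = 0.69624c, γ = (1 − 0.48475)^(−1/2) = 1.3931.
Probe Alpha's interval is proper; time dilation gives Δt_B = γΔτ = 1.3931 × 176 days = 245.2 days.

245.2 days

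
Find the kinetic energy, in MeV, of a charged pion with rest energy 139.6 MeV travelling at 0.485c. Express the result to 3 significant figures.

20.0 MeV

γ = 1/√(1 − β²) = 1/√(1 − 0.235225) = 1/√0.764775 = 1/0.874514 = 1.14349.
Kinetic energy: K = (γ − 1)mc² = (1.14349 − 1) × 139.6 MeV = 0.14349 × 139.6 = 20.0 MeV.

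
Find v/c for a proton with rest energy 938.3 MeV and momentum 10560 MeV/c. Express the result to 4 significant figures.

pc/(mc²) = 10560/938.3 = 11.254 = βγ = β/√(1−β²).
So β² = x²/(1 + x²) with x = 11.254: x² = 126.653, β² = 126.653/127.653 = 0.992166, β = 0.9961.

0.9961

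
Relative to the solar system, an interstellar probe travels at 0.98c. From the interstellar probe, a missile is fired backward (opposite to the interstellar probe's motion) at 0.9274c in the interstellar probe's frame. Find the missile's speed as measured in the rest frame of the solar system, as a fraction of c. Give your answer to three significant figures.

0.577c

Relativistic velocity addition: u = (u' + v)/(1 + u'v/c²), with u' = −0.9274c and v = 0.98c.
Numerator: −0.9274 + 0.98 = 0.0526. Denominator: 1 + (−0.9274)(0.98) = 0.091148.
u = 0.0526/0.091148 = 0.57708, so the speed is 0.577c.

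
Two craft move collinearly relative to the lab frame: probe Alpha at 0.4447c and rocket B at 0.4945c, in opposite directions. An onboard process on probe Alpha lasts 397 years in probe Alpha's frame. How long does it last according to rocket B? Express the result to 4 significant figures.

622.1 years

Transform probe Alpha's velocity into rocket B's frame: (0.4447 + 0.4945)/(1 + 0.4447·0.4945) = 0.9392/1.21990415, so the relative speed is 0.7699c.
γ for this relative speed: γ = 1/√(1 − 0.592746) = 1.567.
Probe Alpha's interval is proper; time dilation gives Δt_B = γΔτ = 1.567 × 397 years = 622.1 years.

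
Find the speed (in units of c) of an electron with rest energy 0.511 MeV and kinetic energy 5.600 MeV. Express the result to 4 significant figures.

γ = 1 + K/(mc²) = 1 + 5.600/0.511 = 11.959.
β = √(1 − 1/γ²) = √(1 − 0.00699214) = √0.99300786 = 0.9965.

0.9965c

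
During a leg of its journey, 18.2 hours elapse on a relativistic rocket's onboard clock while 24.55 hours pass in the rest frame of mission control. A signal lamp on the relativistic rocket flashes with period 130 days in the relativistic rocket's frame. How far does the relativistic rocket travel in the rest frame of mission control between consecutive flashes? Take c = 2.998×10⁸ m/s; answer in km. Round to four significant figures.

3.048×10^12 km

From Δt = γΔτ: γ = 24.55/18.2 = 1.3489.
β = √(1 − 1/γ²) = 0.67112. Lab-frame period = γτ = 1.3489×130 days = 175.36 days. Distance = βc × γτ = 0.67112 × 2.998×10⁸ m/s × 15151104 s = 3.0484×10^15 m = 3.048×10^12 km.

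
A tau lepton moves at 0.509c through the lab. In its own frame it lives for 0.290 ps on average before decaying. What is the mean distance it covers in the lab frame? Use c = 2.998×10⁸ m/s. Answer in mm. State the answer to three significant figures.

0.0514 mm

With β = 0.509, γ = 1/√(1 − 0.509²) = 1/√0.740919 = 1.1618.
Lab-frame lifetime: Δt = γτ = 1.1618 × 0.290 ps = 0.33692 ps.
Distance: d = vΔt = 0.509 × 2.998×10⁸ m/s × 3.3692×10^-13 s = 5.14×10^-5 m = 0.0514 mm.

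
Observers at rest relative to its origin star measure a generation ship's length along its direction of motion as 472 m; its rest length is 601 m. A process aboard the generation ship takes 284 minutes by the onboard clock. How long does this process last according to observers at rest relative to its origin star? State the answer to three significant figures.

362 minutes

Length contraction gives γ = L₀/L = 601/472 = 1.27331.
Δt = γΔτ = 1.27331 × 284 = 362 minutes.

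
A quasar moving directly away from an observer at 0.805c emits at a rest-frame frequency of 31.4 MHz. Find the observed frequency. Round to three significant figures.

10.3 MHz

Relativistic Doppler (source moving away): f_obs = f_src · √((1−β)/(1+β)).
With β = 0.805: factor = √(0.195/1.805) = 0.32868.
f_obs = 31.4 × 0.32868 = 10.3 MHz.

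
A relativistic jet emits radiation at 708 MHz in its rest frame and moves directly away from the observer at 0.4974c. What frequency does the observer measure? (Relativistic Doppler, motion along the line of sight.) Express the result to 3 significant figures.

410 MHz

Relativistic Doppler (source moving away): f_obs = f_src · √((1−β)/(1+β)).
With β = 0.4974: factor = √(0.5026/1.4974) = 0.57935.
f_obs = 708 × 0.57935 = 410 MHz.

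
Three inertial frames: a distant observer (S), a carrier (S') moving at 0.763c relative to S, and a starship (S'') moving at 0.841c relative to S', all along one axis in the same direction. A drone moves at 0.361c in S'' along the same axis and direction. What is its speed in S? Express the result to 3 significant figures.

First combine the drone and starship (S''→S'): u₁ = (0.361 + 0.841)/(1 + 0.361×0.841) = 1.202/1.303601 = 0.92206.
Then combine with the carrier (S'→S): u = (0.92206 + 0.763)/(1 + 0.92206×0.763) = 1.68506/1.70353178 = 0.98916.

0.989c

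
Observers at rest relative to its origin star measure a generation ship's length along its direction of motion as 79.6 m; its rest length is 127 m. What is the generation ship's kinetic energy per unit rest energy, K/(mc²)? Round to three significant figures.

0.595

Length contraction gives γ = L₀/L = 127/79.6 = 1.59548.
K/(mc²) = γ − 1 = 1.59548 − 1 = 0.595.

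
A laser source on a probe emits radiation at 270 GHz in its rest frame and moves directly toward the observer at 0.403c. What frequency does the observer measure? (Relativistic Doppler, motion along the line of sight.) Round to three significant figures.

Relativistic Doppler (source moving toward): f_obs = f_src · √((1+β)/(1−β)).
With β = 0.403: factor = √(1.403/0.597) = 1.533.
f_obs = 270 × 1.533 = 414 GHz.

414 GHz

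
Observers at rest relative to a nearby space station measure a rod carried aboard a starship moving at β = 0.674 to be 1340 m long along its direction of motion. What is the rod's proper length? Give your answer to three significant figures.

Lorentz factor: γ = (1 − 0.454276)^(−1/2) = 1.3537.
Proper length: L₀ = γ·L = 1.3537 × 1340 = 1810 m.

1810 m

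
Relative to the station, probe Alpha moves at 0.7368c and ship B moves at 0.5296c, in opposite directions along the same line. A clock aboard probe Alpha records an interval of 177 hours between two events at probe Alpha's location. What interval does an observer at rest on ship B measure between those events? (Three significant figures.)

The velocity of probe Alpha relative to ship B is (0.7368 + 0.5296)c / (1 + 0.7368×0.5296) = 0.91094c; relative speed 0.91094c.
At |u| = 0.91094c, γ = (1 − 0.829812)^(−1/2) = 2.424.
The clock on probe Alpha records proper time, so ship B measures Δt = γΔτ = 2.424 × 177 = 429 hours.

429 hours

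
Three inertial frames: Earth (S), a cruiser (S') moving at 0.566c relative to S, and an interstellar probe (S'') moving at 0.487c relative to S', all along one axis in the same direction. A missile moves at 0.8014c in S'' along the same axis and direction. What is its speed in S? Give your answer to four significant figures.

0.9791c

Compose velocities in two stages. Stage 1 (into S'): u₁ = (0.8014+0.487)/(1+0.8014×0.487) = 0.92672.
Stage 2 (into S): u = (0.92672+0.566)/(1+0.92672×0.566) = 0.97914, so the speed is 0.9791c.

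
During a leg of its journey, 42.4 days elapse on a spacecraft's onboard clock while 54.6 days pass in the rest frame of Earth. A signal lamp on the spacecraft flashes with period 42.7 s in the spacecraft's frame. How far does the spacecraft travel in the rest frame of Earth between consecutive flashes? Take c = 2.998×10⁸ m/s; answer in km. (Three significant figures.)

γ = Δt/Δτ = 54.6/42.4 = 1.28774.
β = √(1 − 1/γ²) = 0.63005. Lab-frame period = γτ = 1.28774×42.7 s = 54.986 s. Distance = βc × γτ = 0.63005 × 2.998×10⁸ m/s × 54.986 s = 1.0386×10^10 m = 1.04×10^7 km.

1.04×10^7 km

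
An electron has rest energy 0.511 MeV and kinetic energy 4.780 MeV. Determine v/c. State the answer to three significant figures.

0.995

K = (γ−1)mc², so γ = 1 + 4.780/0.511 = 10.354.
Then v/c = √(1 − γ⁻²) = √(1 − 0.0093279) = √0.9906721 = 0.995.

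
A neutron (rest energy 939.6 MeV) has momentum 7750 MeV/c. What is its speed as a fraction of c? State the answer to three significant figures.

pc/(mc²) = 7750/939.6 = 8.2482 = βγ = β/√(1−β²).
So β² = x²/(1 + x²) with x = 8.2482: x² = 68.0328, β² = 68.0328/69.0328 = 0.985514, β = 0.993.

0.993c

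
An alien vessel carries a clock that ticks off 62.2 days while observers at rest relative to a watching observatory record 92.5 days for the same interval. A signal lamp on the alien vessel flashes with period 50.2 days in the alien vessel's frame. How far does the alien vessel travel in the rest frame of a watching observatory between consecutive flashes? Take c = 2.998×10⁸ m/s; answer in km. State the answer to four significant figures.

1.431×10^12 km

From Δt = γΔτ: γ = 92.5/62.2 = 1.48714.
β = √(1 − 1/γ²) = 0.74016. Lab-frame period = γτ = 1.48714×50.2 days = 74.654 days. Distance = βc × γτ = 0.74016 × 2.998×10⁸ m/s × 6450105.6 s = 1.4313×10^15 m = 1.431×10^12 km.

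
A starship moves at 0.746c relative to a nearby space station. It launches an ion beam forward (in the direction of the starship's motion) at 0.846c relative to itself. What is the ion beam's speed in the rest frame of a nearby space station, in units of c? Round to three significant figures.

Relativistic velocity addition: u = (u' + v)/(1 + u'v/c²), with u' = 0.846c and v = 0.746c.
Numerator: 0.846 + 0.746 = 1.592. Denominator: 1 + (0.846)(0.746) = 1.631116.
u = 1.592/1.631116 = 0.97602, so the speed is 0.976c.

0.976c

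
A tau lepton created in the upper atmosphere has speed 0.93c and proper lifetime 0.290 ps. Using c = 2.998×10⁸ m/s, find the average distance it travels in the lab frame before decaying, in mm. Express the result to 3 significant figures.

0.220 mm

γ = 1/√(1 − β²) = 1/√(1 − 0.8649) = 1/√0.1351 = 1/0.36756 = 2.7206.
Lab-frame lifetime: Δt = γτ = 2.7206 × 0.290 ps = 0.78897 ps.
Distance: d = vΔt = 0.93 × 2.998×10⁸ m/s × 7.8897×10^-13 s = 2.20×10^-4 m = 0.220 mm.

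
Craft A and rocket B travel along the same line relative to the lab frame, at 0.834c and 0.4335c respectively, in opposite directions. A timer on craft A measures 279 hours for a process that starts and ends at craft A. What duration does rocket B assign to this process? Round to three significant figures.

764 hours

Transform craft A's velocity into rocket B's frame: (0.834 + 0.4335)/(1 + 0.834·0.4335) = 1.2675/1.361539, so the relative speed is 0.93093c.
γ for this relative speed: γ = 1/√(1 − 0.866631) = 2.7382.
Craft A's interval is proper; time dilation gives Δt_B = γΔτ = 2.7382 × 279 hours = 764 hours.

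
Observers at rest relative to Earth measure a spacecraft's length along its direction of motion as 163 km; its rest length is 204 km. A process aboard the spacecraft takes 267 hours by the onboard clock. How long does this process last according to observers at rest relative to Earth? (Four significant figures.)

γ = L₀/L = 204/163 = 1.25153.
The same γ dilates the second interval: 1.25153 × 267 hours = 334.2 hours.

334.2 hours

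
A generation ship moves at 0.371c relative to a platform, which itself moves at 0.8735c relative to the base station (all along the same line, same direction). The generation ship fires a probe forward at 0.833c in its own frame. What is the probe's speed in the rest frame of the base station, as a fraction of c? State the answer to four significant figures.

Compose velocities in two stages. Stage 1 (into S'): u₁ = (0.833+0.371)/(1+0.833×0.371) = 0.91976.
Stage 2 (into S): u = (0.91976+0.8735)/(1+0.91976×0.8735) = 0.99437, so the speed is 0.9944c.

0.9944c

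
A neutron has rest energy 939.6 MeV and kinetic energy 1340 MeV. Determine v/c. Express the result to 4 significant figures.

0.9111

K = (γ−1)mc², so γ = 1 + 1340/939.6 = 2.4261.
Then v/c = √(1 − γ⁻²) = √(1 − 0.169896) = √0.830104 = 0.9111.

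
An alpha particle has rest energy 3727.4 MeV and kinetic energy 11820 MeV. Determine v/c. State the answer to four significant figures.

0.9708

γ = 1 + K/(mc²) = 1 + 11820/3727.4 = 4.1711.
β = √(1 − 1/γ²) = √(1 − 0.0574776) = √0.9425224 = 0.9708.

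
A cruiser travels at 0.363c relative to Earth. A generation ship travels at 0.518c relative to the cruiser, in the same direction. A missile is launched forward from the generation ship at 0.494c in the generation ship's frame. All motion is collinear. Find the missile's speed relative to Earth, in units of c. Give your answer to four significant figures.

Compose velocities in two stages. Stage 1 (into S'): u₁ = (0.494+0.518)/(1+0.494×0.518) = 0.8058.
Stage 2 (into S): u = (0.8058+0.363)/(1+0.8058×0.363) = 0.90429, so the speed is 0.9043c.

0.9043c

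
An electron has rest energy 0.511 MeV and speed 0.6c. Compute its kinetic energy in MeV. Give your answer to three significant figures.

With β = 0.6, γ = 1/√(1 − 0.6²) = 1/√0.64 = 1.25.
Kinetic energy: K = (γ − 1)mc² = (1.25 − 1) × 0.511 MeV = 0.25 × 0.511 = 0.128 MeV.

0.128 MeV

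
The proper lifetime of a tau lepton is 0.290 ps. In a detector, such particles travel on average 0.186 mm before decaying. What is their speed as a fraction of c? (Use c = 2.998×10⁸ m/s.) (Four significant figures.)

0.9059c

Lab distance = (lab lifetime)·v = γτ·βc, so βγ = d/(cτ) = 1.860×10^-4/(2.998×10⁸ × 2.900×10^-13) = 2.1394.
With βγ = 2.1394: γ² = 1 + (βγ)² = 5.57703, and β = (βγ)/γ = 2.1394/2.36157 = 0.9059.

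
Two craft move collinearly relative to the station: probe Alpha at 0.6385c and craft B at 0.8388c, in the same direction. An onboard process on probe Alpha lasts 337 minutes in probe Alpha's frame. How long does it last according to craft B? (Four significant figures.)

Transform probe Alpha's velocity into craft B's frame: (0.6385 − 0.8388)/(1 − 0.6385·0.8388) = −0.2003/0.4644262, so the relative speed is 0.43128c.
At |u| = 0.43128c, γ = (1 − 0.186002)^(−1/2) = 1.1084.
Probe Alpha's interval is proper; time dilation gives Δt_B = γΔτ = 1.1084 × 337 minutes = 373.5 minutes.

373.5 minutes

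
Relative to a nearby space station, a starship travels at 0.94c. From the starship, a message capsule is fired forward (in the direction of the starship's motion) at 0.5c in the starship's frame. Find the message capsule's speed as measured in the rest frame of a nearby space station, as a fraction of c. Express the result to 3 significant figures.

Relativistic velocity addition: u = (u' + v)/(1 + u'v/c²), with u' = 0.5c and v = 0.94c.
Numerator: 0.5 + 0.94 = 1.44. Denominator: 1 + (0.5)(0.94) = 1.47.
u = 1.44/1.47 = 0.97959, so the speed is 0.980c.

0.980c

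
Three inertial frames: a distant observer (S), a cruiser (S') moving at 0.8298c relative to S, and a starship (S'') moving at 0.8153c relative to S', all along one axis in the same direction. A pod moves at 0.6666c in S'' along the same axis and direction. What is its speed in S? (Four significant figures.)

0.9962c

Compose velocities in two stages. Stage 1 (into S'): u₁ = (0.6666+0.8153)/(1+0.6666×0.8153) = 0.9601.
Stage 2 (into S): u = (0.9601+0.8298)/(1+0.9601×0.8298) = 0.99622, so the speed is 0.9962c.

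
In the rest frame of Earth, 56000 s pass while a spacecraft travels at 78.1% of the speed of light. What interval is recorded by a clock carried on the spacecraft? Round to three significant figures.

Lorentz factor: γ = (1 − 0.609961)^(−1/2) = 1.6012.
The spacecraft's clock runs slow as seen from Earth, so Δτ = Δt/γ = 56000/1.6012 = 35000 s.

35000 s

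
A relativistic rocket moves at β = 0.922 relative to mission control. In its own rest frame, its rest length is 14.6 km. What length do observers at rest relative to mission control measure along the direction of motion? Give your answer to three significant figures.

5.65 km

γ = 1/√(1 − β²) = 1/√(1 − 0.850084) = 1/√0.149916 = 1/0.38719 = 2.5827.
Along the direction of motion the measured length is L₀/γ = 14.6/2.5827 = 5.65 km.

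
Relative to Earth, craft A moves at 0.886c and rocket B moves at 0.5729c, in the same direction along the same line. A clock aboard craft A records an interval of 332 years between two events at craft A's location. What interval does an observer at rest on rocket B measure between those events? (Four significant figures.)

The velocity of craft A relative to rocket B is (0.886 − 0.5729)c / (1 − 0.886×0.5729) = 0.63585c; relative speed 0.63585c.
At |u| = 0.63585c, γ = (1 − 0.404305)^(−1/2) = 1.2957.
The clock on craft A records proper time, so rocket B measures Δt = γΔτ = 1.2957 × 332 = 430.2 years.

430.2 years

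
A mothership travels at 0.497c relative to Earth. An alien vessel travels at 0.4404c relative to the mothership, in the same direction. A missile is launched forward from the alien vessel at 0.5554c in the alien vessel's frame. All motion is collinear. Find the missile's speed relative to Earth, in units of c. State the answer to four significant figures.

0.9281c

Apply u = (u'+v)/(1+u'v) twice. Missile in the mothership frame: (0.5554+0.4404)/(1+0.5554·0.4404) = 0.9958/1.24459816 = 0.8001c.
That velocity, transformed to the rest frame of Earth: (0.8001+0.497)/(1+0.8001·0.497) = 1.2971/1.3976497 = 0.92806c.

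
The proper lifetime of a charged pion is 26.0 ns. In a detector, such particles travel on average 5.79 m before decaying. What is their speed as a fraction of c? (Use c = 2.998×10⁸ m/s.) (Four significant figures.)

d = βγcτ ⇒ βγ = d/(cτ) = 5.790 m / (7.7948 m) = 0.7428.
β = (βγ)/√(1+(βγ)²) = 0.7428/√1.551752 = 0.5963.

0.5963c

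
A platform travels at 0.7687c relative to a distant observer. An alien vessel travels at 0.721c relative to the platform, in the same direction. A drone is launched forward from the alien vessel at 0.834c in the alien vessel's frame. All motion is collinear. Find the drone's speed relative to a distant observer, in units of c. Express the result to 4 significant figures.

Compose velocities in two stages. Stage 1 (into S'): u₁ = (0.834+0.721)/(1+0.834×0.721) = 0.97108.
Stage 2 (into S): u = (0.97108+0.7687)/(1+0.97108×0.7687) = 0.99617, so the speed is 0.9962c.

0.9962c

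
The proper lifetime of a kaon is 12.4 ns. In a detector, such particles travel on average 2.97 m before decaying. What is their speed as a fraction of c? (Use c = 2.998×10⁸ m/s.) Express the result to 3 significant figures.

0.624c

Let x = d/(cτ) = 2.970 m / (2.998×10⁸ m/s × 1.240×10^-8 s) = 0.79892. Since d = βγcτ, x = βγ = β/√(1−β²).
Solving: β² = x²/(1+x²) = 0.638273/1.638273 = 0.389601, so β = 0.624.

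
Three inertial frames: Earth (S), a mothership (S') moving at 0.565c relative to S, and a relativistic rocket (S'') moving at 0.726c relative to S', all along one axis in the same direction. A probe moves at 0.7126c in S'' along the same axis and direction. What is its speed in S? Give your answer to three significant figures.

0.985c

Apply u = (u'+v)/(1+u'v) twice. Probe in the mothership frame: (0.7126+0.726)/(1+0.7126·0.726) = 1.4386/1.5173476 = 0.9481c.
That velocity, transformed to the rest frame of Earth: (0.9481+0.565)/(1+0.9481·0.565) = 1.5131/1.5356765 = 0.9853c.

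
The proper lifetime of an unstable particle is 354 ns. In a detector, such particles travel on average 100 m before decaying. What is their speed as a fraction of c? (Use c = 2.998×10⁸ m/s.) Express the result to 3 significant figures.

Lab distance = (lab lifetime)·v = γτ·βc, so βγ = d/(cτ) = 100.0/(2.998×10⁸ × 3.540×10^-7) = 0.94225.
With βγ = 0.94225: γ² = 1 + (βγ)² = 1.887835, and β = (βγ)/γ = 0.94225/1.37399 = 0.686.

0.686c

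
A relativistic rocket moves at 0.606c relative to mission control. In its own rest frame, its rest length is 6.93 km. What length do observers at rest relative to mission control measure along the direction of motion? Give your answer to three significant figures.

5.51 km

γ = 1/√(1 − β²) = 1/√(1 − 0.367236) = 1/√0.632764 = 1/0.795465 = 1.2571.
Length contraction: L = L₀/γ = 6.93/1.2571 = 5.51 km.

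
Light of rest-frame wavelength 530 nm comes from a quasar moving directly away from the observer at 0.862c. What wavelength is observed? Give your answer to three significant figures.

Relativistic Doppler for wavelength: λ_obs = λ_src · √((1+β)/(1−β)).
With β = 0.862: factor = √(1.862/0.138) = 3.6732.
λ_obs = 530 × 3.6732 = 1950 nm.

1950 nm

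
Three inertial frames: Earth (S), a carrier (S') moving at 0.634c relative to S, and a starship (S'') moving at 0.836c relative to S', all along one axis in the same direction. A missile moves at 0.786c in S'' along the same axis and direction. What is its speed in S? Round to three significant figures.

0.995c

Apply u = (u'+v)/(1+u'v) twice. Missile in the carrier frame: (0.786+0.836)/(1+0.786·0.836) = 1.622/1.657096 = 0.97882c.
That velocity, transformed to the rest frame of Earth: (0.97882+0.634)/(1+0.97882·0.634) = 1.61282/1.62057188 = 0.99522c.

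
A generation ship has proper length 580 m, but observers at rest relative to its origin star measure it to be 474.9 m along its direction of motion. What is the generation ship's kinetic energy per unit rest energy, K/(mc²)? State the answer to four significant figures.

From L = L₀/γ: γ = 580/474.9 = 1.22131.
K/(mc²) = γ − 1 = 1.22131 − 1 = 0.2213.

0.2213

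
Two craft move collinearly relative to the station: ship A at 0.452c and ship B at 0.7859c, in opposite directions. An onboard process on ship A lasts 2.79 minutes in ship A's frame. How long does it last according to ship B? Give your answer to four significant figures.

6.855 minutes

Speed of ship A in ship B's frame: u = (v_A + v_B)/(1 + v_A v_B/c²) = (0.452 + 0.7859)/(1 + 0.452×0.7859) = 1.2379/1.3552268 = 0.91343; |u| = 0.91343c.
At |u| = 0.91343c, γ = (1 − 0.834354)^(−1/2) = 2.457.
The clock on ship A records proper time, so ship B measures Δt = γΔτ = 2.457 × 2.79 = 6.855 minutes.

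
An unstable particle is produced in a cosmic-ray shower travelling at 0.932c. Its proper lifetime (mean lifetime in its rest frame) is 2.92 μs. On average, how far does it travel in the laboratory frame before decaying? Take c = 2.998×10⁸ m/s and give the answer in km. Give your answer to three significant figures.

2.25 km

γ = 1/√(1 − β²) = 1/√(1 − 0.868624) = 1/√0.131376 = 1/0.362458 = 2.7589.
Lab-frame lifetime: Δt = γτ = 2.7589 × 2.92 μs = 8.056 μs.
Distance: d = vΔt = 0.932 × 2.998×10⁸ m/s × 8.0560×10^-6 s = 2250 m = 2.25 km.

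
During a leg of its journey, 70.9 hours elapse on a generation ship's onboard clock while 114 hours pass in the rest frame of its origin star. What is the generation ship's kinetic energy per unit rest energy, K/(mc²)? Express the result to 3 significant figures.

0.608

The time-dilation ratio gives γ = 114/70.9 = 1.6079.
Since K = (γ−1)mc², K/(mc²) = 1.6079 − 1 = 0.608.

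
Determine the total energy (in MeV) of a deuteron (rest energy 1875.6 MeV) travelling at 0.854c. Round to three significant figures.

γ = 1/√(1 − β²) = 1/√(1 − 0.729316) = 1/√0.270684 = 1/0.520273 = 1.9221.
Total energy: E = γmc² = 1.9221 × 1875.6 MeV = 3610 MeV.

3610 MeV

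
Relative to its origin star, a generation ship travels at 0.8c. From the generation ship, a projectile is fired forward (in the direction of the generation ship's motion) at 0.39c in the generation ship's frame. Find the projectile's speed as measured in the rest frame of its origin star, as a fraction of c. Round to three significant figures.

0.907c

In units of c, u = (u' + v)/(1 + u'v) with u' = 0.39 and v = 0.8.
Numerator: 0.39 + 0.8 = 1.19. Denominator: 1 + (0.39)(0.8) = 1.312.
u = 1.19/1.312 = 0.90701, so the speed is 0.907c.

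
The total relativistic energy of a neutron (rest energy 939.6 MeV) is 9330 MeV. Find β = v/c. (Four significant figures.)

0.9949

Total energy E = γmc² gives γ = 9330/939.6 = 9.9298.
Hence β = √(1 − 1/γ²) = √(1 − 0.0101419) = √0.9898581 = 0.9949.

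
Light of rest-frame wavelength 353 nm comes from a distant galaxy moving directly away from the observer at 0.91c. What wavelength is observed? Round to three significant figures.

1630 nm

Relativistic Doppler for wavelength: λ_obs = λ_src · √((1+β)/(1−β)).
With β = 0.91: factor = √(1.91/0.09) = 4.6068.
λ_obs = 353 × 4.6068 = 1630 nm.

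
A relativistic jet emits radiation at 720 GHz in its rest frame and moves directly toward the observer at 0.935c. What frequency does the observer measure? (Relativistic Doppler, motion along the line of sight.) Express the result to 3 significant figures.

3930 GHz

Relativistic Doppler (source moving toward): f_obs = f_src · √((1+β)/(1−β)).
With β = 0.935: factor = √(1.935/0.065) = 5.4561.
f_obs = 720 × 5.4561 = 3930 GHz.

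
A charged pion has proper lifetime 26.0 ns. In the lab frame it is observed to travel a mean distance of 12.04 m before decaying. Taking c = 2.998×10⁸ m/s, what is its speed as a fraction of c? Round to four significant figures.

Let x = d/(cτ) = 12.04 m / (2.998×10⁸ m/s × 2.600×10^-8 s) = 1.5446. Since d = βγcτ, x = βγ = β/√(1−β²).
Solving: β² = x²/(1+x²) = 2.38579/3.38579 = 0.704648, so β = 0.8394.

0.8394c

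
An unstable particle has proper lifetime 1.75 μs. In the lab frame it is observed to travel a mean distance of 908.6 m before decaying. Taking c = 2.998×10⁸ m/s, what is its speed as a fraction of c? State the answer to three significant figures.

d = βγcτ ⇒ βγ = d/(cτ) = 908.6 m / (524.65 m) = 1.7318.
β = (βγ)/√(1+(βγ)²) = 1.7318/√3.99913 = 0.866.

0.866c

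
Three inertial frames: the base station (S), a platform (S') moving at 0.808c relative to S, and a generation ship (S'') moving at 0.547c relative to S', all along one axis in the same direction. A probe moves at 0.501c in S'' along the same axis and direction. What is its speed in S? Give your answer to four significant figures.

0.9795c

First combine the probe and generation ship (S''→S'): u₁ = (0.501 + 0.547)/(1 + 0.501×0.547) = 1.048/1.274047 = 0.82258.
Then combine with the platform (S'→S): u = (0.82258 + 0.808)/(1 + 0.82258×0.808) = 1.63058/1.66464464 = 0.97954.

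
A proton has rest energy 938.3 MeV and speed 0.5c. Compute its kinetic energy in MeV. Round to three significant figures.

β² = 0.25, so γ = 1/√0.75 = 1.1547.
Kinetic energy: K = (γ − 1)mc² = (1.1547 − 1) × 938.3 MeV = 0.1547 × 938.3 = 145 MeV.

145 MeV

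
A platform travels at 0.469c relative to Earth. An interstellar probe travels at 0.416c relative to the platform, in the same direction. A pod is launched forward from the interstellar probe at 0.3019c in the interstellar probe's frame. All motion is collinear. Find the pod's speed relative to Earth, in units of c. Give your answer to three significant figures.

0.852c

First combine the pod and interstellar probe (S''→S'): u₁ = (0.3019 + 0.416)/(1 + 0.3019×0.416) = 0.7179/1.1255904 = 0.6378.
Then combine with the platform (S'→S): u = (0.6378 + 0.469)/(1 + 0.6378×0.469) = 1.1068/1.2991282 = 0.85196.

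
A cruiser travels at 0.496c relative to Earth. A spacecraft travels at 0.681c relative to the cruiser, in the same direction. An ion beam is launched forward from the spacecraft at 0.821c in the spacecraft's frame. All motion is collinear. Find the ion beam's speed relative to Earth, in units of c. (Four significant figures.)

Apply u = (u'+v)/(1+u'v) twice. Ion beam in the cruiser frame: (0.821+0.681)/(1+0.821·0.681) = 1.502/1.559101 = 0.96338c.
That velocity, transformed to the rest frame of Earth: (0.96338+0.496)/(1+0.96338·0.496) = 1.45938/1.47783648 = 0.98751c.

0.9875c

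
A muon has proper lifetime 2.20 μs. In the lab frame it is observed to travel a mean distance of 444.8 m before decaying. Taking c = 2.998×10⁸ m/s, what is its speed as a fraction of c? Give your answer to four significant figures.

0.5591c

Let x = d/(cτ) = 444.8 m / (2.998×10⁸ m/s × 2.200×10^-6 s) = 0.67439. Since d = βγcτ, x = βγ = β/√(1−β²).
Solving: β² = x²/(1+x²) = 0.454802/1.454802 = 0.312621, so β = 0.5591.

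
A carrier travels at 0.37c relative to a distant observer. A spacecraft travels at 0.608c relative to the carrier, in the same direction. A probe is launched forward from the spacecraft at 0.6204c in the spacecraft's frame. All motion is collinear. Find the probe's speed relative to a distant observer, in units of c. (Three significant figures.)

0.949c

Apply u = (u'+v)/(1+u'v) twice. Probe in the carrier frame: (0.6204+0.608)/(1+0.6204·0.608) = 1.2284/1.3772032 = 0.89195c.
That velocity, transformed to the rest frame of a distant observer: (0.89195+0.37)/(1+0.89195·0.37) = 1.26195/1.3300215 = 0.94882c.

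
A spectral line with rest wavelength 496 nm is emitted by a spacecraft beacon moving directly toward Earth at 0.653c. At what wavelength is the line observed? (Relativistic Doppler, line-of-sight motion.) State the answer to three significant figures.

Relativistic Doppler for wavelength: λ_obs = λ_src · √((1−β)/(1+β)).
With β = 0.653: factor = √(0.347/1.653) = 0.45817.
λ_obs = 496 × 0.45817 = 227 nm.

227 nm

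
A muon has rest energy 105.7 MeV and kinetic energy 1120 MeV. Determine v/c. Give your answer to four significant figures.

0.9963

K = (γ−1)mc², so γ = 1 + 1120/105.7 = 11.596.
Then v/c = √(1 − γ⁻²) = √(1 − 0.00743676) = √0.99256324 = 0.9963.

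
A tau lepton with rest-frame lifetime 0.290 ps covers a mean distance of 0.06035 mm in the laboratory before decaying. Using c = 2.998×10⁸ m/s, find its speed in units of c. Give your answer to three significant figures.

Lab distance = (lab lifetime)·v = γτ·βc, so βγ = d/(cτ) = 6.035×10^-5/(2.998×10⁸ × 2.900×10^-13) = 0.69414.
With βγ = 0.69414: γ² = 1 + (βγ)² = 1.48183, and β = (βγ)/γ = 0.69414/1.2173 = 0.570.

0.570c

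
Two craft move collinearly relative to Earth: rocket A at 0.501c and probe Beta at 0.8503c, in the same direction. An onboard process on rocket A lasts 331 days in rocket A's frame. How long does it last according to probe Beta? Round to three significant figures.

417 days

Transform rocket A's velocity into probe Beta's frame: (0.501 − 0.8503)/(1 − 0.501·0.8503) = −0.3493/0.5739997, so the relative speed is 0.60854c.
At |u| = 0.60854c, γ = (1 − 0.370321)^(−1/2) = 1.2602.
The clock on rocket A records proper time, so probe Beta measures Δt = γΔτ = 1.2602 × 331 = 417 days.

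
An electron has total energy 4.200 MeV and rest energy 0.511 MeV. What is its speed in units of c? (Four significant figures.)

0.9926c

γ = E/(mc²) = 4.200/0.511 = 8.2192.
β = √(1 − 1/γ²) = √(1 − 0.0148027) = √0.9851973 = 0.9926.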